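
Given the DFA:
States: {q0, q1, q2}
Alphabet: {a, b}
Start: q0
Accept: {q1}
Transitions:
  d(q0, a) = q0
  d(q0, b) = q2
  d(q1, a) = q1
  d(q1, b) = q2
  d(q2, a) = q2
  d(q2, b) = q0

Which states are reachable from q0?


BFS from q0:
  layer 0: {q0}
  layer 1: {q2}

{q0, q2}


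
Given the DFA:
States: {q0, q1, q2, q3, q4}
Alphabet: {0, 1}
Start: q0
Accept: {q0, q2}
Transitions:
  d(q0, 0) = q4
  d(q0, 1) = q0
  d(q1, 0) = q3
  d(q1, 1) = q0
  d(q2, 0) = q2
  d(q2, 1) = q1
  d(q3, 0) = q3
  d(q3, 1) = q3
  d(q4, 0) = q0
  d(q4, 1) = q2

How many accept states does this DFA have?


Accept states listed: {q0, q2}
Counting: q0(1) q2(2)

2


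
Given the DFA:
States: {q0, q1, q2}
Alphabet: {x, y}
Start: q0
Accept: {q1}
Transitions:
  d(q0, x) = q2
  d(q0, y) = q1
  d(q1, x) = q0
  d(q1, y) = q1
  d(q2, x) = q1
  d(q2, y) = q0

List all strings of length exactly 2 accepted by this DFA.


All strings of length 2: 4 total
Accepted: 2

"xx", "yy"


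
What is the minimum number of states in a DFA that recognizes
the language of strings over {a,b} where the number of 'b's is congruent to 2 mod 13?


States track (count of 'b') mod 13.
Need 13 states: one per remainder 0..12; accept = remainder 2.

13


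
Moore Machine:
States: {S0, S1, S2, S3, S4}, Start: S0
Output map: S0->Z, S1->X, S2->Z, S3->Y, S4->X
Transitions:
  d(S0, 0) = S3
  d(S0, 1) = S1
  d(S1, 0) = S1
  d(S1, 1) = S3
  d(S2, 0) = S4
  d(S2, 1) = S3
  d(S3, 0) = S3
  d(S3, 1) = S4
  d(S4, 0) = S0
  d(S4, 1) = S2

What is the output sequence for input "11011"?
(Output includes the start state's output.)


Start: S0 (output Z)
  --1--> S1 (output X)
  --1--> S3 (output Y)
  --0--> S3 (output Y)
  --1--> S4 (output X)
  --1--> S2 (output Z)

"ZXYYXZ"


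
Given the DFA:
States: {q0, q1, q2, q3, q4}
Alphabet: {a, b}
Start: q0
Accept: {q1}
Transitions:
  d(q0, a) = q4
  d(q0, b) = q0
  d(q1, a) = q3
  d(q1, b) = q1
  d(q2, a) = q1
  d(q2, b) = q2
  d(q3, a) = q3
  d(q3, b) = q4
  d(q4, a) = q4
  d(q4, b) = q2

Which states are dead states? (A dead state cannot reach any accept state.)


Forward reachability from each state:
  q0 -> reaches accept state q1 (live)
  q1 -> reaches accept state q1 (live)
  q2 -> reaches accept state q1 (live)
  q3 -> reaches accept state q1 (live)
  q4 -> reaches accept state q1 (live)

None (all states can reach an accept state)


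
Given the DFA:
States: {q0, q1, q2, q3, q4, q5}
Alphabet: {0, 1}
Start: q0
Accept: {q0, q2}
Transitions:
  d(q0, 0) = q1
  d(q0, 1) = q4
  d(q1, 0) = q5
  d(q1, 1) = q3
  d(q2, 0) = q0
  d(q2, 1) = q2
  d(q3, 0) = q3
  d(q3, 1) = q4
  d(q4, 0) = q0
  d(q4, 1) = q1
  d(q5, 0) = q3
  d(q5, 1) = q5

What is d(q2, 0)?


Looking up transition d(q2, 0)

q0


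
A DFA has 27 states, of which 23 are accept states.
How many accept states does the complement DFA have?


Complement swaps accept and non-accept states.
27 - 23 = 4

4


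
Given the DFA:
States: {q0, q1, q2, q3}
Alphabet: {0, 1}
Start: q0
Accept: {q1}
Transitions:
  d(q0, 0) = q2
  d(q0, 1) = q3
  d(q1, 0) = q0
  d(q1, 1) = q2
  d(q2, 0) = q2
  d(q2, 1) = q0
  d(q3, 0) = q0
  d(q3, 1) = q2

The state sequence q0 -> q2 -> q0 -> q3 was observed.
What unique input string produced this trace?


Trace back each transition to find the symbol:
  q0 --[0]--> q2
  q2 --[1]--> q0
  q0 --[1]--> q3

"011"


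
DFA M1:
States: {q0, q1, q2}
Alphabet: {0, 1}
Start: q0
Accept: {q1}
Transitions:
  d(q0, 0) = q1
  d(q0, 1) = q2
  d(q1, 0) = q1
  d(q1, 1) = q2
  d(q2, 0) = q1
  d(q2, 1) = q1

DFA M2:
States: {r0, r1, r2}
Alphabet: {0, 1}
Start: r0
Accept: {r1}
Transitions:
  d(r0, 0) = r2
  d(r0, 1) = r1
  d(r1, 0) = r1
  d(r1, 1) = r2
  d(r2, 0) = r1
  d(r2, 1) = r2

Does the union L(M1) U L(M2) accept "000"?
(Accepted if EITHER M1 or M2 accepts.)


M1: final=q1 accepted=True
M2: final=r1 accepted=True

Yes, union accepts


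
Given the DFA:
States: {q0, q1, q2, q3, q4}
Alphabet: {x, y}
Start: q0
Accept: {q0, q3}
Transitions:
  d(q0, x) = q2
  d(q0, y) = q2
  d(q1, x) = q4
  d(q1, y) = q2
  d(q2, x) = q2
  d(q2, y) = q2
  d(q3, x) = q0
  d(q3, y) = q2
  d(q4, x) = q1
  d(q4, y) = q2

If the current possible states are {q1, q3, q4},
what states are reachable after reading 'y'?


Apply transition on 'y' from each current state:
  d(q1, y) = q2
  d(q3, y) = q2
  d(q4, y) = q2

{q2}


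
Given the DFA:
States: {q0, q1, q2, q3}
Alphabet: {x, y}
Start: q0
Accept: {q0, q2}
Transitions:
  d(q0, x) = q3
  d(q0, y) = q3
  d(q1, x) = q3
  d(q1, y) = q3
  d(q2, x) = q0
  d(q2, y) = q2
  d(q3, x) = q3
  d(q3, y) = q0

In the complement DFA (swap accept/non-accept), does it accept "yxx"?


Trace: q0 -> q3 -> q3 -> q3
Final: q3
Original accept: {q0, q2}
Complement: q3 is not in original accept

Yes, complement accepts (original rejects)


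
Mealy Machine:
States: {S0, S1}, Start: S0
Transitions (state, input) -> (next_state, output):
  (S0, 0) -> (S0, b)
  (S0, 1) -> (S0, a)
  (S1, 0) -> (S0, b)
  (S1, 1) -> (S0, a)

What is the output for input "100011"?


Step-by-step:
  (S0, 1) -> (S0, a)
  (S0, 0) -> (S0, b)
  (S0, 0) -> (S0, b)
  (S0, 0) -> (S0, b)
  (S0, 1) -> (S0, a)
  (S0, 1) -> (S0, a)

"abbbaa"


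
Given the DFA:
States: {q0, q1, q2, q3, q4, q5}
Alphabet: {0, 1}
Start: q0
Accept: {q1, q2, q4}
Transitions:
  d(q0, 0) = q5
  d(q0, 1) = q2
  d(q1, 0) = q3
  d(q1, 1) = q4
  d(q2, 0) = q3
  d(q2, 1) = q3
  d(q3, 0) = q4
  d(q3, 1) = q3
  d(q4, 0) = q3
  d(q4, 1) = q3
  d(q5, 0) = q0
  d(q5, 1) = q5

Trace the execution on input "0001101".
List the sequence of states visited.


Input: 0001101
d(q0, 0) = q5
d(q5, 0) = q0
d(q0, 0) = q5
d(q5, 1) = q5
d(q5, 1) = q5
d(q5, 0) = q0
d(q0, 1) = q2


q0 -> q5 -> q0 -> q5 -> q5 -> q5 -> q0 -> q2


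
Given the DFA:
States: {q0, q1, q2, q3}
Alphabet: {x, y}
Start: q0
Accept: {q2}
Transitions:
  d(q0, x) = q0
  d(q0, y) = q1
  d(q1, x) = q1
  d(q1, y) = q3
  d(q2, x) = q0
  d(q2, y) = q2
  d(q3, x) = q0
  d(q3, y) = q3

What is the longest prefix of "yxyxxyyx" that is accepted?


Run the DFA, marking each prefix where the state is accepting:
  "" -> q0 [reject]
  "y" -> q1 [reject]
  "yx" -> q1 [reject]
  "yxy" -> q3 [reject]
  "yxyx" -> q0 [reject]
  "yxyxx" -> q0 [reject]
  "yxyxxy" -> q1 [reject]
  "yxyxxyy" -> q3 [reject]
  "yxyxxyyx" -> q0 [reject]

No prefix is accepted


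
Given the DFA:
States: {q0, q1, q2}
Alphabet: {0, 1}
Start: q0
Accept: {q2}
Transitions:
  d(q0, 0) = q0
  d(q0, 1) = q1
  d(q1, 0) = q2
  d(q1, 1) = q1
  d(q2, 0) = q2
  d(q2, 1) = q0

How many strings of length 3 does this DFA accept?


Enumerating all length-3 strings:
  "000" -> q0 [reject]
  "001" -> q1 [reject]
  "010" -> q2 [accept]
  "011" -> q1 [reject]
  "100" -> q2 [accept]
  "101" -> q0 [reject]
  "110" -> q2 [accept]
  "111" -> q1 [reject]

3 out of 8


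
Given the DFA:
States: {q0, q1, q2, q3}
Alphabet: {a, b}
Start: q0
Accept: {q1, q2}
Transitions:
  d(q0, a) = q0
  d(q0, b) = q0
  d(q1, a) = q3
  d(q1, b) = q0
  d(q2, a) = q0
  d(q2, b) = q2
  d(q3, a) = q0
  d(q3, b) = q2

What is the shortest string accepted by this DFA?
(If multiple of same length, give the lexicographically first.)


BFS by string length (lex-first path to each state shown):
  len 0: q0<-""
  len 1: q0<-"a"
  len 2: q0<-"aa"
  len 3: q0<-"aaa"
  len 4: q0<-"aaaa"
  len 5: q0<-"aaaaa"
  len 6: q0<-"aaaaaa"
  len 7: q0<-"aaaaaaa"
  len 8: q0<-"aaaaaaaa"

No string accepted (empty language)


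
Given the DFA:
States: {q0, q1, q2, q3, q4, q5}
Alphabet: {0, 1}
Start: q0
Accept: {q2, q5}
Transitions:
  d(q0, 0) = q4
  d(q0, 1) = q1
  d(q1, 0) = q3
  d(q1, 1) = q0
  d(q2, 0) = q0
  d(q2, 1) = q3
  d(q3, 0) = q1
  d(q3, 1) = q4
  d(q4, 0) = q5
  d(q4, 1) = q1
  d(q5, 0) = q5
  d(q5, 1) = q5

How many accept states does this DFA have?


Accept states listed: {q2, q5}
Counting: q2(1) q5(2)

2


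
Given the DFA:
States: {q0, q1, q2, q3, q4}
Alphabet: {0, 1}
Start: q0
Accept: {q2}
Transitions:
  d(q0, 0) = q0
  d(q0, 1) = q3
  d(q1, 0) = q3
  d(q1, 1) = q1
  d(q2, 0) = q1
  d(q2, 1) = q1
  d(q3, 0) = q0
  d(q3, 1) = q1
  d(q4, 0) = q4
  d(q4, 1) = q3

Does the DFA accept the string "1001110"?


Trace: q0 -> q3 -> q0 -> q0 -> q3 -> q1 -> q1 -> q3
Final state: q3
Accept states: {q2}

No, rejected (final state q3 is not an accept state)


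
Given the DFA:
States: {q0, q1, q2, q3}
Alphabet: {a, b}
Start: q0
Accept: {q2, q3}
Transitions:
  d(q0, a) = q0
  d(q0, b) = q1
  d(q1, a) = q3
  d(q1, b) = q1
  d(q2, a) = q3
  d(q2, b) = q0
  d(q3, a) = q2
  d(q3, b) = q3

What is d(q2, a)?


Looking up transition d(q2, a)

q3


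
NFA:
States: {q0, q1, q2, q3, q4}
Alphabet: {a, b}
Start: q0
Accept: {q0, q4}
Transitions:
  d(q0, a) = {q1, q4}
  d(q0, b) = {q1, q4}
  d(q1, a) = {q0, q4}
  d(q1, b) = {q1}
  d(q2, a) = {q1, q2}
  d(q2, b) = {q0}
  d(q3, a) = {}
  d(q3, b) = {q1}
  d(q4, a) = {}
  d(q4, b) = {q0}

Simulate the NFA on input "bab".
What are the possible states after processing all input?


Start: {q0}
  --b--> {q1, q4}
  --a--> {q0, q4}
  --b--> {q0, q1, q4}

{q0, q1, q4}


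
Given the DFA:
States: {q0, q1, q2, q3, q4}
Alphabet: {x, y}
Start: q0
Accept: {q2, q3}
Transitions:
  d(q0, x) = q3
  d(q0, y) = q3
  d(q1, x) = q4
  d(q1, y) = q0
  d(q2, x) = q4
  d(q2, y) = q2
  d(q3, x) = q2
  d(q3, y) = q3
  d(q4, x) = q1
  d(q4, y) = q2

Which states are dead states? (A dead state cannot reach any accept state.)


Forward reachability from each state:
  q0 -> reaches accept state q2 (live)
  q1 -> reaches accept state q2 (live)
  q2 -> reaches accept state q2 (live)
  q3 -> reaches accept state q2 (live)
  q4 -> reaches accept state q2 (live)

None (all states can reach an accept state)


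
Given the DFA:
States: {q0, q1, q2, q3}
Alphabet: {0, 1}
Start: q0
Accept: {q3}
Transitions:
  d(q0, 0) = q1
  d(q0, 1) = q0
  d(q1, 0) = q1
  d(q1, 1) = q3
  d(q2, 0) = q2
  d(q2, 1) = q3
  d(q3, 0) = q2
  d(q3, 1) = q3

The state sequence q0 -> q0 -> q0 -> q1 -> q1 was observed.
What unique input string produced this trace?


Trace back each transition to find the symbol:
  q0 --[1]--> q0
  q0 --[1]--> q0
  q0 --[0]--> q1
  q1 --[0]--> q1

"1100"


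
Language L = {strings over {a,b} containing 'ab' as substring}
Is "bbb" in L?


'ab' does not occur

No, "bbb" is not in L


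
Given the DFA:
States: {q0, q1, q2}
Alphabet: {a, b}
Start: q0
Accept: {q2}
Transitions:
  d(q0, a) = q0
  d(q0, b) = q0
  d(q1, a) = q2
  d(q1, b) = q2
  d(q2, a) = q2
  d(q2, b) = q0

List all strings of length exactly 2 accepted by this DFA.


All strings of length 2: 4 total
Accepted: 0

None


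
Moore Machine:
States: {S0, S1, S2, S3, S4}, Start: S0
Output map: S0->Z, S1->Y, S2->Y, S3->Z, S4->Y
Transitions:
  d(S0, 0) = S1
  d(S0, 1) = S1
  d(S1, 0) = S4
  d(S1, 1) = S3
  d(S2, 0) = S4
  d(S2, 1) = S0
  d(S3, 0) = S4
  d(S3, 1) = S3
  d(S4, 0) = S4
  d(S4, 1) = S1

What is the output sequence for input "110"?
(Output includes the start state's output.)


Start: S0 (output Z)
  --1--> S1 (output Y)
  --1--> S3 (output Z)
  --0--> S4 (output Y)

"ZYZY"


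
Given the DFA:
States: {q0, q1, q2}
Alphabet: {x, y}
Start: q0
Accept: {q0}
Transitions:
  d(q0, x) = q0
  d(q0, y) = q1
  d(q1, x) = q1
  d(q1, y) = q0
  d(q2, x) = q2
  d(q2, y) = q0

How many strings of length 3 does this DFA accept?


Enumerating all length-3 strings:
  "xxx" -> q0 [accept]
  "xxy" -> q1 [reject]
  "xyx" -> q1 [reject]
  "xyy" -> q0 [accept]
  "yxx" -> q1 [reject]
  "yxy" -> q0 [accept]
  "yyx" -> q0 [accept]
  "yyy" -> q1 [reject]

4 out of 8


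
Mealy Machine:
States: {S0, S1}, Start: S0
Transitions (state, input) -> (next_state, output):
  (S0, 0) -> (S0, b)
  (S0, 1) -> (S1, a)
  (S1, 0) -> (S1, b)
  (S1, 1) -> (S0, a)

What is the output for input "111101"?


Step-by-step:
  (S0, 1) -> (S1, a)
  (S1, 1) -> (S0, a)
  (S0, 1) -> (S1, a)
  (S1, 1) -> (S0, a)
  (S0, 0) -> (S0, b)
  (S0, 1) -> (S1, a)

"aaaaba"


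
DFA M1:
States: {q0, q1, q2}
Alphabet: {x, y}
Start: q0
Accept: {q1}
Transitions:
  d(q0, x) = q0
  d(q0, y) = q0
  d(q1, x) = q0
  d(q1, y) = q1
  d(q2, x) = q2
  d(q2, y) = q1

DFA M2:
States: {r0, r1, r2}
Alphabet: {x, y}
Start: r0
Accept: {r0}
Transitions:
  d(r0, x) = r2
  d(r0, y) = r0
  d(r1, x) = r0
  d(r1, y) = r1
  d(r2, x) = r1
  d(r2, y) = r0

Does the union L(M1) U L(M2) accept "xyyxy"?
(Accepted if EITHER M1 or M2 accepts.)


M1: final=q0 accepted=False
M2: final=r0 accepted=True

Yes, union accepts


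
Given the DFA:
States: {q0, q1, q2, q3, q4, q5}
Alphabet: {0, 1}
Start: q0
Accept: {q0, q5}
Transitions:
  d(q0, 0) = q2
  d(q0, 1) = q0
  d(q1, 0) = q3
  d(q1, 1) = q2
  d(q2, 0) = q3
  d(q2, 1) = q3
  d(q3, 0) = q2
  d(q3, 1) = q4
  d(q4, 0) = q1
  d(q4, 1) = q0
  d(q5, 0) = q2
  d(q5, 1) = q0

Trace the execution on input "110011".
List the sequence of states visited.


Input: 110011
d(q0, 1) = q0
d(q0, 1) = q0
d(q0, 0) = q2
d(q2, 0) = q3
d(q3, 1) = q4
d(q4, 1) = q0


q0 -> q0 -> q0 -> q2 -> q3 -> q4 -> q0


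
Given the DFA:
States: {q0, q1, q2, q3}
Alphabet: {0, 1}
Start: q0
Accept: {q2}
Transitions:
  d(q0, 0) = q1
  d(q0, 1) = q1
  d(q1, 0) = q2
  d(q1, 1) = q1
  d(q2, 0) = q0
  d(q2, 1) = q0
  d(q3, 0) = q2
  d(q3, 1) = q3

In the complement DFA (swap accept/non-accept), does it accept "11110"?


Trace: q0 -> q1 -> q1 -> q1 -> q1 -> q2
Final: q2
Original accept: {q2}
Complement: q2 is in original accept

No, complement rejects (original accepts)


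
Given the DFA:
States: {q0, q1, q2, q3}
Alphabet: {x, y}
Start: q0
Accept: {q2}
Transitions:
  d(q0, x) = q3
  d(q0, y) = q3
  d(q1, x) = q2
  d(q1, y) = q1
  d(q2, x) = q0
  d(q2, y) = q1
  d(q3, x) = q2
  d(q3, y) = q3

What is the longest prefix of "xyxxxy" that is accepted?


Run the DFA, marking each prefix where the state is accepting:
  "" -> q0 [reject]
  "x" -> q3 [reject]
  "xy" -> q3 [reject]
  "xyx" -> q2 [accept]
  "xyxx" -> q0 [reject]
  "xyxxx" -> q3 [reject]
  "xyxxxy" -> q3 [reject]

"xyx"


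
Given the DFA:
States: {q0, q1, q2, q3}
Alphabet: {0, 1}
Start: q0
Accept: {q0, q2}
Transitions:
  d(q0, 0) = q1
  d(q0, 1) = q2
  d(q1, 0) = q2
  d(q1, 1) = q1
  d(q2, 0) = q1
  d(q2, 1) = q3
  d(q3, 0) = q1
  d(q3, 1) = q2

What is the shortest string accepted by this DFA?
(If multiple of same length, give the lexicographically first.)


BFS by string length (lex-first path to each state shown):
  len 0: q0<-""
Found accept state at length 0.

"" (empty string)


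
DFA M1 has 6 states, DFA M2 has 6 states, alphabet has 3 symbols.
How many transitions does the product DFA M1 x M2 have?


Product DFA has 6 * 6 = 36 states.
Each has 3 transitions: 36 * 3 = 108

108


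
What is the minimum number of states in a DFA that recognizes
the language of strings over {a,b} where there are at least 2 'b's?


States: count = 0, 1, ..., 1, and a final '>= 2' state.
Total: 2 + 1 = 3. Accept = '>= 2' state.

3


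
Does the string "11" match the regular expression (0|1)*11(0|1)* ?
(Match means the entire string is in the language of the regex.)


|string| = 2; first = '1'; last = '1'

Yes, "11" matches (0|1)*11(0|1)*


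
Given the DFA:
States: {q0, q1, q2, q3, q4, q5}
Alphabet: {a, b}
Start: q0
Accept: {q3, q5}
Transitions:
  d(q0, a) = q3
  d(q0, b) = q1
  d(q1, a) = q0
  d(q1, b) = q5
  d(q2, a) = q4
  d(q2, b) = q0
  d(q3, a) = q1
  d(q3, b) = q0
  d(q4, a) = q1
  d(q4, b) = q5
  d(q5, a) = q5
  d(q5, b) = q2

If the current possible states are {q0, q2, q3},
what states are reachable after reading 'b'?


Apply transition on 'b' from each current state:
  d(q0, b) = q1
  d(q2, b) = q0
  d(q3, b) = q0

{q0, q1}


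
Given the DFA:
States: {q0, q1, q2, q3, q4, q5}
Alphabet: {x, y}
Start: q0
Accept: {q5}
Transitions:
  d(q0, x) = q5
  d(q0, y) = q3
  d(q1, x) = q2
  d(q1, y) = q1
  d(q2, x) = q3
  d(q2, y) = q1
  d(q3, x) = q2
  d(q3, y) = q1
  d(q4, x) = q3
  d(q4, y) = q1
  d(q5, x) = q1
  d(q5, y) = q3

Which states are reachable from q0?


BFS from q0:
  layer 0: {q0}
  layer 1: {q3, q5}
  layer 2: {q1, q2}

{q0, q1, q2, q3, q5}


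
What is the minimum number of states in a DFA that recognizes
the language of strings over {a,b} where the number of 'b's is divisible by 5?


States track (count of 'b') mod 5.
Need 5 states: one per remainder 0..4; accept = remainder 0.

5


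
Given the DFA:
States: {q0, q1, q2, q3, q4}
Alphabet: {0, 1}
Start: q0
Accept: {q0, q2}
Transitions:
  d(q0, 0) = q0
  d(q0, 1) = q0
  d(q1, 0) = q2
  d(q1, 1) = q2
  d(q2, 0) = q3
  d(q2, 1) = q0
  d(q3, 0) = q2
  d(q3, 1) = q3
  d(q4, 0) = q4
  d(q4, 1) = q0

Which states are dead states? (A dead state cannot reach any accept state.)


Forward reachability from each state:
  q0 -> reaches accept state q0 (live)
  q1 -> reaches accept state q0 (live)
  q2 -> reaches accept state q0 (live)
  q3 -> reaches accept state q0 (live)
  q4 -> reaches accept state q0 (live)

None (all states can reach an accept state)


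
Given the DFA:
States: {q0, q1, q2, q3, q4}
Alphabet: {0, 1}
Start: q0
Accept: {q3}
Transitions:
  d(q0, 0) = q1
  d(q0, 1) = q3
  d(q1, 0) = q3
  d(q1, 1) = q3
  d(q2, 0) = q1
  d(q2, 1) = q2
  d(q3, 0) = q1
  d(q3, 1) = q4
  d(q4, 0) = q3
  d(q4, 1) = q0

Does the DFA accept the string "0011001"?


Trace: q0 -> q1 -> q3 -> q4 -> q0 -> q1 -> q3 -> q4
Final state: q4
Accept states: {q3}

No, rejected (final state q4 is not an accept state)


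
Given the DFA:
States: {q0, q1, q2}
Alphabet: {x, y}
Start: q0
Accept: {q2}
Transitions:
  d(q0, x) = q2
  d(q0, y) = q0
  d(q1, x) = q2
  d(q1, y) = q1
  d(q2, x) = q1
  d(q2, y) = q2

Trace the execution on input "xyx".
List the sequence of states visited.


Input: xyx
d(q0, x) = q2
d(q2, y) = q2
d(q2, x) = q1


q0 -> q2 -> q2 -> q1


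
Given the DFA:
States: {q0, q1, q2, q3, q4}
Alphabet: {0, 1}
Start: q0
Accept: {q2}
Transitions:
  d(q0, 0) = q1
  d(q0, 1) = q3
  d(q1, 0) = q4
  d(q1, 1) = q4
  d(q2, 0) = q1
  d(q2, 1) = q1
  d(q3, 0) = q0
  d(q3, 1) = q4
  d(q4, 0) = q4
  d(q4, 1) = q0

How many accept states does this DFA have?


Accept states listed: {q2}
Counting: q2(1)

1


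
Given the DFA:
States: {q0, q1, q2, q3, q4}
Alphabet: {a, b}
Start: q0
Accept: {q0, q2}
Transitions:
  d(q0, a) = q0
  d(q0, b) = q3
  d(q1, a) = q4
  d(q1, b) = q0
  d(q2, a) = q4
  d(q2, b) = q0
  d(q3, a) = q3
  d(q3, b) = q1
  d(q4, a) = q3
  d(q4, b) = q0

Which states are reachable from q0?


BFS from q0:
  layer 0: {q0}
  layer 1: {q3}
  layer 2: {q1}
  layer 3: {q4}

{q0, q1, q3, q4}


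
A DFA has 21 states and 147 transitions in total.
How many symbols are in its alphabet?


Each state has exactly one transition per symbol.
|alphabet| = transitions / states = 147 / 21 = 7

7


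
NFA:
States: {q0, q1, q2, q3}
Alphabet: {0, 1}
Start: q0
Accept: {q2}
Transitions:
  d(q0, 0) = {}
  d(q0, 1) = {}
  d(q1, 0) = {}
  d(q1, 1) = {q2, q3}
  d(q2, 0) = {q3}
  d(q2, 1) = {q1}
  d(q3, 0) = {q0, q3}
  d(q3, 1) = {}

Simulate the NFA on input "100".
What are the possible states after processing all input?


Start: {q0}
  --1--> {}
  --0--> {}
  --0--> {}

{} (empty set, no valid transitions)


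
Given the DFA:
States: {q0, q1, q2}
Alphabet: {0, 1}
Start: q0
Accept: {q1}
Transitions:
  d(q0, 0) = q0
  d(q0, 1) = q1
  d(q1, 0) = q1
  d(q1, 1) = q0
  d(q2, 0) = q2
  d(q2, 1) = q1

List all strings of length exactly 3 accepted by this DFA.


All strings of length 3: 8 total
Accepted: 4

"001", "010", "100", "111"


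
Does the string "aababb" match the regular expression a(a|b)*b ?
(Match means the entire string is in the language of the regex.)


|string| = 6; first = 'a'; last = 'b'

Yes, "aababb" matches a(a|b)*b


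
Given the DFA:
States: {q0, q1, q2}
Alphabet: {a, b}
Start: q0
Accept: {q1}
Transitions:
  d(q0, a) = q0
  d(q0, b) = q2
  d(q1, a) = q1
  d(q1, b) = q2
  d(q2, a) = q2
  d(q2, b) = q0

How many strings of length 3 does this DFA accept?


Enumerating all length-3 strings:
  "aaa" -> q0 [reject]
  "aab" -> q2 [reject]
  "aba" -> q2 [reject]
  "abb" -> q0 [reject]
  "baa" -> q2 [reject]
  "bab" -> q0 [reject]
  "bba" -> q0 [reject]
  "bbb" -> q2 [reject]

0 out of 8


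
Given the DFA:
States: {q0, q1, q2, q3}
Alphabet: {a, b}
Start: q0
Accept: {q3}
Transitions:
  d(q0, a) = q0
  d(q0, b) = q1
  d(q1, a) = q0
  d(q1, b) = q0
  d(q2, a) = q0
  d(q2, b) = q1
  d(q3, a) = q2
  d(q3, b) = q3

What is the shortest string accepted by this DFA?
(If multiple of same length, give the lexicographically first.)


BFS by string length (lex-first path to each state shown):
  len 0: q0<-""
  len 1: q0<-"a", q1<-"b"
  len 2: q0<-"aa", q1<-"ab"
  len 3: q0<-"aaa", q1<-"aab"
  len 4: q0<-"aaaa", q1<-"aaab"
  len 5: q0<-"aaaaa", q1<-"aaaab"
  len 6: q0<-"aaaaaa", q1<-"aaaaab"
  len 7: q0<-"aaaaaaa", q1<-"aaaaaab"
  len 8: q0<-"aaaaaaaa", q1<-"aaaaaaab"

No string accepted (empty language)


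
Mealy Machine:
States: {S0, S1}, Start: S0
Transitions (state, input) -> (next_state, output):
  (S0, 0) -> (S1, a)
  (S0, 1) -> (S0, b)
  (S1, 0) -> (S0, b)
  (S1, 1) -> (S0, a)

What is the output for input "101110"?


Step-by-step:
  (S0, 1) -> (S0, b)
  (S0, 0) -> (S1, a)
  (S1, 1) -> (S0, a)
  (S0, 1) -> (S0, b)
  (S0, 1) -> (S0, b)
  (S0, 0) -> (S1, a)

"baabba"


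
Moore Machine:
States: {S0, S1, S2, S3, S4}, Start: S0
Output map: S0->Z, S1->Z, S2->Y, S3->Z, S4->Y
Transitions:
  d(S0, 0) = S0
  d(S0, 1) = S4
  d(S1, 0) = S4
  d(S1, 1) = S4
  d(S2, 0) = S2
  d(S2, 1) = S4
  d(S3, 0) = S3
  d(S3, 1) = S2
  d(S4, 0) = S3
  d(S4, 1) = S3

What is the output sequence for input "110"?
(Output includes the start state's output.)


Start: S0 (output Z)
  --1--> S4 (output Y)
  --1--> S3 (output Z)
  --0--> S3 (output Z)

"ZYZZ"


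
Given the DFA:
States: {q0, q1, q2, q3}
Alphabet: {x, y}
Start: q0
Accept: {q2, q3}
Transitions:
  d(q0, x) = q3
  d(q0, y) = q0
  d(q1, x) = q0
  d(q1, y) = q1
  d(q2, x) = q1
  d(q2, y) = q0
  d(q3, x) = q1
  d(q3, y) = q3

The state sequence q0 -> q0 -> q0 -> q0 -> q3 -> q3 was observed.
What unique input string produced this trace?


Trace back each transition to find the symbol:
  q0 --[y]--> q0
  q0 --[y]--> q0
  q0 --[y]--> q0
  q0 --[x]--> q3
  q3 --[y]--> q3

"yyyxy"


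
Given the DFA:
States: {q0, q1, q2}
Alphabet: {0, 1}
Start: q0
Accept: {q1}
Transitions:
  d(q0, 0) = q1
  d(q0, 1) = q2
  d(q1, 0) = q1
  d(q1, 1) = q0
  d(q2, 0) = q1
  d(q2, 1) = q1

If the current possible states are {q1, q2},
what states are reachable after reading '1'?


Apply transition on '1' from each current state:
  d(q1, 1) = q0
  d(q2, 1) = q1

{q0, q1}


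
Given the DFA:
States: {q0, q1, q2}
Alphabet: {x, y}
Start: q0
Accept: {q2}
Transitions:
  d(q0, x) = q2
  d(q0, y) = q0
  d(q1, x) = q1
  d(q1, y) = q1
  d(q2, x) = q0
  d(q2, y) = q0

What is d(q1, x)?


Looking up transition d(q1, x)

q1


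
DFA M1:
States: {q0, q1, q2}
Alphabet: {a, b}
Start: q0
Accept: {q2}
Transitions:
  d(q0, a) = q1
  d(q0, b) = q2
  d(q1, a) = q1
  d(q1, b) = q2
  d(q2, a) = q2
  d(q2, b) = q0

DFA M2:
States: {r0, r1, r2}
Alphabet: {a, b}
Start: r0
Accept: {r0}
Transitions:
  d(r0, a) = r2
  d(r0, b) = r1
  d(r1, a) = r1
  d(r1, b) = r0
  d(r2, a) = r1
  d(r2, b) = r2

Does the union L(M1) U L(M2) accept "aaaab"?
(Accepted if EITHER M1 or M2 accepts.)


M1: final=q2 accepted=True
M2: final=r0 accepted=True

Yes, union accepts


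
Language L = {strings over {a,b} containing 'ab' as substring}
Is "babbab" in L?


'ab' occurs at index 1

Yes, "babbab" is in L


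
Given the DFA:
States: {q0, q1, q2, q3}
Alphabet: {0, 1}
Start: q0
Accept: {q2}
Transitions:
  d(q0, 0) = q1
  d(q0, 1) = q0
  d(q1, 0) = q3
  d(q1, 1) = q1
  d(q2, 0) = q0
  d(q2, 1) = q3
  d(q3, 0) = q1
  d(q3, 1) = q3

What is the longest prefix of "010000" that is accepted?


Run the DFA, marking each prefix where the state is accepting:
  "" -> q0 [reject]
  "0" -> q1 [reject]
  "01" -> q1 [reject]
  "010" -> q3 [reject]
  "0100" -> q1 [reject]
  "01000" -> q3 [reject]
  "010000" -> q1 [reject]

No prefix is accepted


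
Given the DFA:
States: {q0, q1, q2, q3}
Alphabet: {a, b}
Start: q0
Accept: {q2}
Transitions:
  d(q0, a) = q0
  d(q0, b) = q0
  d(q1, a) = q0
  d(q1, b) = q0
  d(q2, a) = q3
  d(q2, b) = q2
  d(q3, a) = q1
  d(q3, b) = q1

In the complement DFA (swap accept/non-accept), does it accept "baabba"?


Trace: q0 -> q0 -> q0 -> q0 -> q0 -> q0 -> q0
Final: q0
Original accept: {q2}
Complement: q0 is not in original accept

Yes, complement accepts (original rejects)


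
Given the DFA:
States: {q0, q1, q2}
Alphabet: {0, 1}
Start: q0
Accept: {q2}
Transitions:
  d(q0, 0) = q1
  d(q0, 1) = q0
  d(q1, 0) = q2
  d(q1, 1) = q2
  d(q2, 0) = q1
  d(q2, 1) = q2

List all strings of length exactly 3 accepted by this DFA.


All strings of length 3: 8 total
Accepted: 4

"001", "011", "100", "101"


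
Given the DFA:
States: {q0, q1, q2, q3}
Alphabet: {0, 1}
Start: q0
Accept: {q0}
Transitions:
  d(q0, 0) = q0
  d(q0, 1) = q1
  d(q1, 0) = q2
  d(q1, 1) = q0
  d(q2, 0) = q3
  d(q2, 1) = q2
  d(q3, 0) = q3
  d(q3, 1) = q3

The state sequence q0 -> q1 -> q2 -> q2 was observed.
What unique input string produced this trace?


Trace back each transition to find the symbol:
  q0 --[1]--> q1
  q1 --[0]--> q2
  q2 --[1]--> q2

"101"


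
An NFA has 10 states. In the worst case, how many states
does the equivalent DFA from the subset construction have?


Subset construction: one DFA state per subset of NFA states.
2^10 = 1024

1024


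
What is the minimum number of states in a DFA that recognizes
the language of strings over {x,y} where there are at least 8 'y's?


States: count = 0, 1, ..., 7, and a final '>= 8' state.
Total: 8 + 1 = 9. Accept = '>= 8' state.

9


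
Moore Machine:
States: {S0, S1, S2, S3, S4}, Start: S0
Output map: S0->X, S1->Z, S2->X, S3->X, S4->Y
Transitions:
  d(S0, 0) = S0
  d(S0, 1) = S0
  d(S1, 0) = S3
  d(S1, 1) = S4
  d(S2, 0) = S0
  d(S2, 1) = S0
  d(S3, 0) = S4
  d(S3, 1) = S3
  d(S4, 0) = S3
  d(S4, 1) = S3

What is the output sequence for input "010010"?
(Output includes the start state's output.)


Start: S0 (output X)
  --0--> S0 (output X)
  --1--> S0 (output X)
  --0--> S0 (output X)
  --0--> S0 (output X)
  --1--> S0 (output X)
  --0--> S0 (output X)

"XXXXXXX"


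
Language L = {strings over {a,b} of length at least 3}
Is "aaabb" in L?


length = 5

Yes, "aaabb" is in L


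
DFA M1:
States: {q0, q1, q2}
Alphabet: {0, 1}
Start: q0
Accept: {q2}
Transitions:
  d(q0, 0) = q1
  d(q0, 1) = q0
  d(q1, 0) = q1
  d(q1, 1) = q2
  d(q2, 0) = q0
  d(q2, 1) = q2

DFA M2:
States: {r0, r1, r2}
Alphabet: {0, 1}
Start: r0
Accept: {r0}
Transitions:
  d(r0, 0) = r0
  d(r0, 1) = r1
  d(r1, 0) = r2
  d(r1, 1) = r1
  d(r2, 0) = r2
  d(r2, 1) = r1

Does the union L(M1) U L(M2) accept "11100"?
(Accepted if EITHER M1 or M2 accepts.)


M1: final=q1 accepted=False
M2: final=r2 accepted=False

No, union rejects (neither accepts)


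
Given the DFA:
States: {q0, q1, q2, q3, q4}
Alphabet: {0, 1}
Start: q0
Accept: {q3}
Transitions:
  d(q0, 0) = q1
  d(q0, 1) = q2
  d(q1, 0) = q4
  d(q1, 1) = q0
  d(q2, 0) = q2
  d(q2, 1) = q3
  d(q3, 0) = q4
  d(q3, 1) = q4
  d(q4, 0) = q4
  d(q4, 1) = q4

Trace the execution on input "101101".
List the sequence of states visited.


Input: 101101
d(q0, 1) = q2
d(q2, 0) = q2
d(q2, 1) = q3
d(q3, 1) = q4
d(q4, 0) = q4
d(q4, 1) = q4


q0 -> q2 -> q2 -> q3 -> q4 -> q4 -> q4


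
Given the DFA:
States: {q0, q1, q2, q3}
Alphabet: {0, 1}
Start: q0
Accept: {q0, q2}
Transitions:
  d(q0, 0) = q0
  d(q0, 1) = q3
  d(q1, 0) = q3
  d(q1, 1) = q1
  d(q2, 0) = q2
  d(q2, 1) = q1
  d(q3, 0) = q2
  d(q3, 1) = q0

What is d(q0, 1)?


Looking up transition d(q0, 1)

q3


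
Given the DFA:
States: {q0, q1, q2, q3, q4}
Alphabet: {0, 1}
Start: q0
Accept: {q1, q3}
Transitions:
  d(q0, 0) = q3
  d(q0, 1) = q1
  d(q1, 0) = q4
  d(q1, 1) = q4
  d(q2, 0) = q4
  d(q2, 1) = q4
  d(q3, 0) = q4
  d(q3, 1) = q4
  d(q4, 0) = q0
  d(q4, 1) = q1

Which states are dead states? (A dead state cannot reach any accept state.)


Forward reachability from each state:
  q0 -> reaches accept state q1 (live)
  q1 -> reaches accept state q1 (live)
  q2 -> reaches accept state q1 (live)
  q3 -> reaches accept state q1 (live)
  q4 -> reaches accept state q1 (live)

None (all states can reach an accept state)


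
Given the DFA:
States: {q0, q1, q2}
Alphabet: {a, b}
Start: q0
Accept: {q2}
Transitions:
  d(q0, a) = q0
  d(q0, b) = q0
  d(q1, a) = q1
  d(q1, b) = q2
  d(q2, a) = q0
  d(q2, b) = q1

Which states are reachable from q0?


BFS from q0:
  layer 0: {q0}

{q0}


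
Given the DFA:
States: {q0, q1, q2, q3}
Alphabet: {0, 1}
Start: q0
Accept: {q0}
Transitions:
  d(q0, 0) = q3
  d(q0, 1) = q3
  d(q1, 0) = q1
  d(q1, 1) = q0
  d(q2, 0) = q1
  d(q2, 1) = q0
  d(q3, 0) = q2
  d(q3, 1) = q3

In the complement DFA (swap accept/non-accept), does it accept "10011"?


Trace: q0 -> q3 -> q2 -> q1 -> q0 -> q3
Final: q3
Original accept: {q0}
Complement: q3 is not in original accept

Yes, complement accepts (original rejects)


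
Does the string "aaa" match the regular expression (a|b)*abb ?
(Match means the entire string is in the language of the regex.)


|string| = 3; first = 'a'; last = 'a'

No, "aaa" does not match (a|b)*abb


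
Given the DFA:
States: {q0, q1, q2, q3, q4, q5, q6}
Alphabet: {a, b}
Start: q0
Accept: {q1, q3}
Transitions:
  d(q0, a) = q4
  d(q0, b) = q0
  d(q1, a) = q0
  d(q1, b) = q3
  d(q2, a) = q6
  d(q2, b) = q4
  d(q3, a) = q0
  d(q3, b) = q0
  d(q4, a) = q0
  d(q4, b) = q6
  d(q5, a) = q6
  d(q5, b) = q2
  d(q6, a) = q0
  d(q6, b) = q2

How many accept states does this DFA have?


Accept states listed: {q1, q3}
Counting: q1(1) q3(2)

2


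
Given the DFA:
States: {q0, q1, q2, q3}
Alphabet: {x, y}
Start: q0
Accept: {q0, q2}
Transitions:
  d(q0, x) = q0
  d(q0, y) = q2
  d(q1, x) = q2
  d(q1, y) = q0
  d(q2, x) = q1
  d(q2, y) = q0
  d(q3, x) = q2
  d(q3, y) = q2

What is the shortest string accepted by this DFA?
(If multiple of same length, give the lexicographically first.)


BFS by string length (lex-first path to each state shown):
  len 0: q0<-""
Found accept state at length 0.

"" (empty string)


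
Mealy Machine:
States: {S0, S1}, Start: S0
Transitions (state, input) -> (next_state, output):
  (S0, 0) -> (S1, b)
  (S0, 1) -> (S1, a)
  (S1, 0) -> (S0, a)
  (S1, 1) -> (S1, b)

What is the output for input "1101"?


Step-by-step:
  (S0, 1) -> (S1, a)
  (S1, 1) -> (S1, b)
  (S1, 0) -> (S0, a)
  (S0, 1) -> (S1, a)

"abaa"


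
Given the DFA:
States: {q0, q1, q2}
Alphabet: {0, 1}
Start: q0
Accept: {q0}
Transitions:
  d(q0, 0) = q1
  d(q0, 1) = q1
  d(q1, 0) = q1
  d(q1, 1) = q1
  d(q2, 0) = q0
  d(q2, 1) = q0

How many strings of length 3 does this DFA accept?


Enumerating all length-3 strings:
  "000" -> q1 [reject]
  "001" -> q1 [reject]
  "010" -> q1 [reject]
  "011" -> q1 [reject]
  "100" -> q1 [reject]
  "101" -> q1 [reject]
  "110" -> q1 [reject]
  "111" -> q1 [reject]

0 out of 8


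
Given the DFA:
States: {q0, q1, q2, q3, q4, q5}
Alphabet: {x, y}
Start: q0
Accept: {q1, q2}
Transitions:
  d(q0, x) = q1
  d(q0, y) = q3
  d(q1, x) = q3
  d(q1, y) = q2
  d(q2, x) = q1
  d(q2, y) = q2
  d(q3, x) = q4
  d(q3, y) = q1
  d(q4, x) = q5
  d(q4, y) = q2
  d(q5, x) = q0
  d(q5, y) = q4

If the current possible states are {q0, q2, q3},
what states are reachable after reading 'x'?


Apply transition on 'x' from each current state:
  d(q0, x) = q1
  d(q2, x) = q1
  d(q3, x) = q4

{q1, q4}


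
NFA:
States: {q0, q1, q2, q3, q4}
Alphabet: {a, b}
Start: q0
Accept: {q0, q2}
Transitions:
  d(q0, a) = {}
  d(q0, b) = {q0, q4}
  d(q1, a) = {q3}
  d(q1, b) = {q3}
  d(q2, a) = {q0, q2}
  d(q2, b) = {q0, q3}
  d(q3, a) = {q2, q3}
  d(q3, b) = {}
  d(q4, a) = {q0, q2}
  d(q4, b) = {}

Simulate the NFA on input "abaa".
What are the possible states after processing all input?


Start: {q0}
  --a--> {}
  --b--> {}
  --a--> {}
  --a--> {}

{} (empty set, no valid transitions)


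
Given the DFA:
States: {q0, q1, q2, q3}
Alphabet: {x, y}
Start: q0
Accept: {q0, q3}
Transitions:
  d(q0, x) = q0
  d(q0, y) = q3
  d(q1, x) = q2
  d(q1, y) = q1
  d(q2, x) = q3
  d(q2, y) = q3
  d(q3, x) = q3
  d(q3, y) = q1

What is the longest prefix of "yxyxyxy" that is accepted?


Run the DFA, marking each prefix where the state is accepting:
  "" -> q0 [accept]
  "y" -> q3 [accept]
  "yx" -> q3 [accept]
  "yxy" -> q1 [reject]
  "yxyx" -> q2 [reject]
  "yxyxy" -> q3 [accept]
  "yxyxyx" -> q3 [accept]
  "yxyxyxy" -> q1 [reject]

"yxyxyx"


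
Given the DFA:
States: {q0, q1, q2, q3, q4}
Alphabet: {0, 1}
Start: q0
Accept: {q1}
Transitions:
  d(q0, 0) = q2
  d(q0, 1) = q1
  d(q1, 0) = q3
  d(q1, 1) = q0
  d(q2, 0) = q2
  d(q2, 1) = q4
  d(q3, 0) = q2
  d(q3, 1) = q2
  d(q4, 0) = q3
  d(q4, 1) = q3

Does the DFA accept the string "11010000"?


Trace: q0 -> q1 -> q0 -> q2 -> q4 -> q3 -> q2 -> q2 -> q2
Final state: q2
Accept states: {q1}

No, rejected (final state q2 is not an accept state)


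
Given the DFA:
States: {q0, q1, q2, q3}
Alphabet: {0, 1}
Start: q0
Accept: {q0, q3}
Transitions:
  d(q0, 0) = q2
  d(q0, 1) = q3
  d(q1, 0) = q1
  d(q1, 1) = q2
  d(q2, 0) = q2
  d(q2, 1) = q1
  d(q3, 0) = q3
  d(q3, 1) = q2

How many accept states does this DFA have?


Accept states listed: {q0, q3}
Counting: q0(1) q3(2)

2


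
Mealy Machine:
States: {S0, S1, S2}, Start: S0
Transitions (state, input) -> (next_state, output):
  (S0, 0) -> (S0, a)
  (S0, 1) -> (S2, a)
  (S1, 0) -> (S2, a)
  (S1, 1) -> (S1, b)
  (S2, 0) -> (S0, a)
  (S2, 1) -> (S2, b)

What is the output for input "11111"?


Step-by-step:
  (S0, 1) -> (S2, a)
  (S2, 1) -> (S2, b)
  (S2, 1) -> (S2, b)
  (S2, 1) -> (S2, b)
  (S2, 1) -> (S2, b)

"abbbb"


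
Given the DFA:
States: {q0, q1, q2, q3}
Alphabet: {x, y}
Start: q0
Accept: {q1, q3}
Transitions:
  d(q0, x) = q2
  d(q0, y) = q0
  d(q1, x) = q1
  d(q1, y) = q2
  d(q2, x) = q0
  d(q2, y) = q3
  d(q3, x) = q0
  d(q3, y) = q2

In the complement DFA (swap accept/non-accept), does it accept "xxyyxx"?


Trace: q0 -> q2 -> q0 -> q0 -> q0 -> q2 -> q0
Final: q0
Original accept: {q1, q3}
Complement: q0 is not in original accept

Yes, complement accepts (original rejects)


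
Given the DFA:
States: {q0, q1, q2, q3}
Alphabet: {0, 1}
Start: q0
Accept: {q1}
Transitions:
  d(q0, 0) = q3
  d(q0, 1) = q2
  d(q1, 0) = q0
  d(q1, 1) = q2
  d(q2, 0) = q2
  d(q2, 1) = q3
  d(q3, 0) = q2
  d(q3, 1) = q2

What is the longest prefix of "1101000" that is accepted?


Run the DFA, marking each prefix where the state is accepting:
  "" -> q0 [reject]
  "1" -> q2 [reject]
  "11" -> q3 [reject]
  "110" -> q2 [reject]
  "1101" -> q3 [reject]
  "11010" -> q2 [reject]
  "110100" -> q2 [reject]
  "1101000" -> q2 [reject]

No prefix is accepted


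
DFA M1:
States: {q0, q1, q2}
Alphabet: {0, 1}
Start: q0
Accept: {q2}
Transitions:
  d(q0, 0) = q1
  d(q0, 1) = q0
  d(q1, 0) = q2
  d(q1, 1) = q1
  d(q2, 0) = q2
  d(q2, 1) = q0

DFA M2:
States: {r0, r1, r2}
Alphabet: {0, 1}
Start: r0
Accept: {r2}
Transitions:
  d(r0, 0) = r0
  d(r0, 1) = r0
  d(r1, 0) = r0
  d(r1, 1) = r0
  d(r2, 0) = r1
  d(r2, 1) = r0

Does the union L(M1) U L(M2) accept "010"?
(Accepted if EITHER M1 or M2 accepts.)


M1: final=q2 accepted=True
M2: final=r0 accepted=False

Yes, union accepts


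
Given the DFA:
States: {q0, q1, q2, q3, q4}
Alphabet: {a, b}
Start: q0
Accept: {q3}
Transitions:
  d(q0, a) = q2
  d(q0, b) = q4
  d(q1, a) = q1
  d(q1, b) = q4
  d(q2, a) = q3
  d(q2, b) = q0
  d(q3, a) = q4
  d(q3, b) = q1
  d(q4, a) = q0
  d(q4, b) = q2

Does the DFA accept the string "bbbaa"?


Trace: q0 -> q4 -> q2 -> q0 -> q2 -> q3
Final state: q3
Accept states: {q3}

Yes, accepted (final state q3 is an accept state)


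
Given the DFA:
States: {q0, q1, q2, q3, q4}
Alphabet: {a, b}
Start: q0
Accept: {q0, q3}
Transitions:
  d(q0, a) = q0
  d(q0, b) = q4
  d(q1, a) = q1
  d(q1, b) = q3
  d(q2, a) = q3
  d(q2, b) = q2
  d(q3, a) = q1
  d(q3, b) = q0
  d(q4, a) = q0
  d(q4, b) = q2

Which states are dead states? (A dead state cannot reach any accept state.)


Forward reachability from each state:
  q0 -> reaches accept state q0 (live)
  q1 -> reaches accept state q0 (live)
  q2 -> reaches accept state q0 (live)
  q3 -> reaches accept state q0 (live)
  q4 -> reaches accept state q0 (live)

None (all states can reach an accept state)


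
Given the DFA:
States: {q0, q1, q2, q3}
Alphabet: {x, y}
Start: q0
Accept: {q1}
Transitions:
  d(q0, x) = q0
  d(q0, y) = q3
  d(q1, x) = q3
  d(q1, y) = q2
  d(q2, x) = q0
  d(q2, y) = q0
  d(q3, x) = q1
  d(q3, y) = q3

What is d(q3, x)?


Looking up transition d(q3, x)

q1


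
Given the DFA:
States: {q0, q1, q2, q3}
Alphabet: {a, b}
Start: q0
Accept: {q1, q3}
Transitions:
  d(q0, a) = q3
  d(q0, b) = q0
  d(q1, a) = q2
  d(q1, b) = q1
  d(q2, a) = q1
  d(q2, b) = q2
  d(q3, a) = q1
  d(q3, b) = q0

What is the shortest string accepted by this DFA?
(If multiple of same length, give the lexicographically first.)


BFS by string length (lex-first path to each state shown):
  len 0: q0<-""
  len 1: q0<-"b", q3<-"a"
Found accept state at length 1.

"a"


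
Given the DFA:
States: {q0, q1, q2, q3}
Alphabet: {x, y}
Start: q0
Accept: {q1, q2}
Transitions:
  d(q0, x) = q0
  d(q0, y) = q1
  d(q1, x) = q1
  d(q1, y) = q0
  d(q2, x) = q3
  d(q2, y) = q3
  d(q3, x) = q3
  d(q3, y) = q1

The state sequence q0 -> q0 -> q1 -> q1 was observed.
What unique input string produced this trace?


Trace back each transition to find the symbol:
  q0 --[x]--> q0
  q0 --[y]--> q1
  q1 --[x]--> q1

"xyx"


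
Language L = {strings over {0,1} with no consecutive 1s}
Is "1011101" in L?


'11' occurs at index 2

No, "1011101" is not in L


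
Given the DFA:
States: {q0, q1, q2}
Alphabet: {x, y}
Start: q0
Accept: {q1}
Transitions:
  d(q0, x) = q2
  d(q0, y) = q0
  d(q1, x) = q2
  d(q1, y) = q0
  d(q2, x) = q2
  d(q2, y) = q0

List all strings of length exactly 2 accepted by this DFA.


All strings of length 2: 4 total
Accepted: 0

None


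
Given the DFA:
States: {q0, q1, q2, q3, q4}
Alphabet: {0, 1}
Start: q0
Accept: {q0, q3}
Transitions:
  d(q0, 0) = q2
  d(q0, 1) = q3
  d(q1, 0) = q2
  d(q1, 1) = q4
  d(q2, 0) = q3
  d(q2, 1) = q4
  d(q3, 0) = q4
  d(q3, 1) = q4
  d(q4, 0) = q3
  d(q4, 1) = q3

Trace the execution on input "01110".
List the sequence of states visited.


Input: 01110
d(q0, 0) = q2
d(q2, 1) = q4
d(q4, 1) = q3
d(q3, 1) = q4
d(q4, 0) = q3


q0 -> q2 -> q4 -> q3 -> q4 -> q3


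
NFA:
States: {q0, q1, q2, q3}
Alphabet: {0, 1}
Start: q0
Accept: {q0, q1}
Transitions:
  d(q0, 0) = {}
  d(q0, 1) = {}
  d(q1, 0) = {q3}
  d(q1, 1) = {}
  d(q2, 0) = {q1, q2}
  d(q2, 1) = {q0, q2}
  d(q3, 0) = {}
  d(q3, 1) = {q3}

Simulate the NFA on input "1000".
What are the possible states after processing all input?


Start: {q0}
  --1--> {}
  --0--> {}
  --0--> {}
  --0--> {}

{} (empty set, no valid transitions)


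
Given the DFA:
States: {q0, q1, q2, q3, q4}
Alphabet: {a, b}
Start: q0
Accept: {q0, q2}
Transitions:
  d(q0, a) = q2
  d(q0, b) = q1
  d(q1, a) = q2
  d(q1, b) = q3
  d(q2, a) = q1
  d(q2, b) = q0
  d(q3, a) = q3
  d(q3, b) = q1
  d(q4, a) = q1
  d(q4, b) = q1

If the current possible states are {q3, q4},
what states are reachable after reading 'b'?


Apply transition on 'b' from each current state:
  d(q3, b) = q1
  d(q4, b) = q1

{q1}


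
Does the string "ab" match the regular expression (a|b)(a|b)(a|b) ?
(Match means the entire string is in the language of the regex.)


|string| = 2; first = 'a'; last = 'b'

No, "ab" does not match (a|b)(a|b)(a|b)


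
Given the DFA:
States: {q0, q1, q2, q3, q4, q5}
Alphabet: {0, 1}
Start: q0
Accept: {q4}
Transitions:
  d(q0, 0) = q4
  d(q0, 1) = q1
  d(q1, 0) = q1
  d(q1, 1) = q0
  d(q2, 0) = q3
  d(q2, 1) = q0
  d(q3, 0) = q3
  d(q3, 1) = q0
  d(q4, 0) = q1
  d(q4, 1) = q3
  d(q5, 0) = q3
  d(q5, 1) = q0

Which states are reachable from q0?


BFS from q0:
  layer 0: {q0}
  layer 1: {q1, q4}
  layer 2: {q3}

{q0, q1, q3, q4}


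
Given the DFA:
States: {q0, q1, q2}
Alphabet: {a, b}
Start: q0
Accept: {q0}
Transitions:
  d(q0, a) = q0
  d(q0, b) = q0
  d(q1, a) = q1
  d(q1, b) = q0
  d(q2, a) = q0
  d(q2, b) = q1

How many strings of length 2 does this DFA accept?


Enumerating all length-2 strings:
  "aa" -> q0 [accept]
  "ab" -> q0 [accept]
  "ba" -> q0 [accept]
  "bb" -> q0 [accept]

4 out of 4
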